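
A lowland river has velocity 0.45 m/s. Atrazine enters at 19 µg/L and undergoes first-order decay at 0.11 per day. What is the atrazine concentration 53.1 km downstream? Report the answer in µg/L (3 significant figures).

16.3 µg/L

Travel time t = 53.1 km / 0.45 m/s = 5.31e+04/0.45 = 1.18e+05 s = 1.366 d.
First-order decay: C = 19·exp(−0.11·1.366) = 19·0.8605 = 16.35 µg/L.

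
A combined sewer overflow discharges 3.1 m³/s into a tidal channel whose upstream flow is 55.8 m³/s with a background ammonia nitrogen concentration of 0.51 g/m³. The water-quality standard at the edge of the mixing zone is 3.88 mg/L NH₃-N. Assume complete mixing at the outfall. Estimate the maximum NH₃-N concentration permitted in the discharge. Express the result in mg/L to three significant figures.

64.5 mg/L

Mass balance: 3.88·58.9 = 3.1·Cₑ + 55.8·0.51.
Cₑ = (228.5 − 28.46) / 3.1 = 64.54 mg/L.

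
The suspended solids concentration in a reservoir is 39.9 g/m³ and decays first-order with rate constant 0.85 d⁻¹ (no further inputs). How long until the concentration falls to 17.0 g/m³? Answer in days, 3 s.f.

t = ln(C₀/C)/k = ln(39.9/17.0)/0.85 = 0.8532/0.85 = 1.004 d.

1.00 d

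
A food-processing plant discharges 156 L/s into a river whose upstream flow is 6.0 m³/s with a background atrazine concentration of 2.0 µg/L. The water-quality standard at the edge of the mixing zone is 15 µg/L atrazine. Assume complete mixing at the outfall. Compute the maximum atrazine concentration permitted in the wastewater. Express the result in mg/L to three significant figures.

156 L/s = 0.156 m³/s.
2.0 µg/L = 0.002 mg/L.
15 µg/L = 0.015 mg/L.
Mass balance: 0.015·6.156 = 0.156·Cₑ + 6·0.002.
Cₑ = (0.09234 − 0.012) / 0.156 = 0.515 mg/L.

0.515 mg/L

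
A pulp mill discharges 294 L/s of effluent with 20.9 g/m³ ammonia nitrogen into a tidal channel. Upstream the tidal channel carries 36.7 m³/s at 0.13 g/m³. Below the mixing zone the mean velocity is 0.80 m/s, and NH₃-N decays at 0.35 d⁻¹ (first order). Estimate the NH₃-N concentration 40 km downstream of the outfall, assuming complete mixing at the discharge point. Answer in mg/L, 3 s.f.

294 L/s = 0.294 m³/s.
After complete mixing, C₀ = (0.294·20.9 + 36.7·0.13) / 36.99 = 0.2951 mg/L.
Travel time t = 4e+04 m / 0.80 m/s = 5e+04 s = 0.5787 d.
C = 0.2951·exp(−0.35·0.5787) = 0.2951·0.8166 = 0.241 mg/L.

0.241 mg/L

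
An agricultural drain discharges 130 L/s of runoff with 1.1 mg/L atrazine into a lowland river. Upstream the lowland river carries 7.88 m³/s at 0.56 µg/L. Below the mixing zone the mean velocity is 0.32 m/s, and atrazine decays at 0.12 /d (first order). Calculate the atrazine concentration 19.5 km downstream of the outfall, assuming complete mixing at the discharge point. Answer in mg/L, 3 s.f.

130 L/s = 0.13 m³/s.
0.56 µg/L = 0.00056 mg/L.
After complete mixing, C₀ = (0.13·1.1 + 7.88·0.00056) / 8.01 = 0.0184 mg/L.
Travel time t = 1.95e+04 m / 0.32 m/s = 6.094e+04 s = 0.7053 d.
C = 0.0184·exp(−0.12·0.7053) = 0.0184·0.9188 = 0.01691 mg/L.

0.0169 mg/L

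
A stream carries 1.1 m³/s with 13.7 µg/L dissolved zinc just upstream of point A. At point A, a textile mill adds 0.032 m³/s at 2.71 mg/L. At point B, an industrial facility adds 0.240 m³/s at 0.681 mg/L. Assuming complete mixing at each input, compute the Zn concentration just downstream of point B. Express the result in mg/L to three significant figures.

0.193 mg/L

13.7 µg/L = 0.0137 mg/L.
After input A: C = (1.1·0.0137 + 0.032·2.71) / 1.132 = 0.08992 mg/L.
After input B: C = (1.132·0.08992 + 0.24·0.681) / 1.372 = 0.1933 mg/L.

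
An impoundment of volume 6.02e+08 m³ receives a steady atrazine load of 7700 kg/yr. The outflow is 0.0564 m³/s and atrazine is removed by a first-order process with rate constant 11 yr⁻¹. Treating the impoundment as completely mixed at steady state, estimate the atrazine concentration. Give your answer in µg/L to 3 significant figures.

1.16 µg/L

Outflow Q = 0.0564 m³/s × 3.156e+07 s/yr = 1.78e+06 m³/yr.
Steady-state CSTR mass balance: W = Q·C + k·V·C, so C = W/(Q + kV).
Q + kV = 1.78e+06 + 11·6.02e+08 = 6.624e+09 m³/yr.
C = 7700/6.624e+09 = 1.162e-06 kg/m³ = 0.001162 mg/L = 1.162 µg/L.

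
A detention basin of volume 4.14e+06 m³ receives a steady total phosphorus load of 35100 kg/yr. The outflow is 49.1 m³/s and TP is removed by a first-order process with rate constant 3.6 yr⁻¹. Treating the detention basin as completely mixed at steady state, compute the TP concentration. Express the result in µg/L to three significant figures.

Outflow Q = 49.1 m³/s × 3.156e+07 s/yr = 1.549e+09 m³/yr.
Steady-state CSTR mass balance: W = Q·C + k·V·C, so C = W/(Q + kV).
Q + kV = 1.549e+09 + 3.6·4.14e+06 = 1.564e+09 m³/yr.
C = 35100/1.564e+09 = 2.244e-05 kg/m³ = 0.02244 mg/L = 22.44 µg/L.

22.4 µg/L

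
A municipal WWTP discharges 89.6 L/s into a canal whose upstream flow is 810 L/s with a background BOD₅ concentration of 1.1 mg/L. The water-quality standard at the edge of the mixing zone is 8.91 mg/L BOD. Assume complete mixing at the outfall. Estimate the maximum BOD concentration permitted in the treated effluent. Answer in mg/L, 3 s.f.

89.6 L/s = 0.0896 m³/s.
810 L/s = 0.81 m³/s.
Mass balance: 8.91·0.8996 = 0.0896·Cₑ + 0.81·1.1.
Cₑ = (8.015 − 0.891) / 0.0896 = 79.51 mg/L.

79.5 mg/L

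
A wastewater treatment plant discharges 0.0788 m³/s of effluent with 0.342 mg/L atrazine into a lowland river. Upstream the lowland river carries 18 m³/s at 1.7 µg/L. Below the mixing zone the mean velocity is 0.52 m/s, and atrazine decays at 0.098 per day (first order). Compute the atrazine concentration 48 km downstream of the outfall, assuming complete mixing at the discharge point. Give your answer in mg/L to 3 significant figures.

0.00287 mg/L

1.7 µg/L = 0.0017 mg/L.
After complete mixing, C₀ = (0.0788·0.342 + 18·0.0017) / 18.08 = 0.003183 mg/L.
Travel time t = 4.8e+04 m / 0.52 m/s = 9.231e+04 s = 1.068 d.
C = 0.003183·exp(−0.098·1.068) = 0.003183·0.9006 = 0.002867 mg/L.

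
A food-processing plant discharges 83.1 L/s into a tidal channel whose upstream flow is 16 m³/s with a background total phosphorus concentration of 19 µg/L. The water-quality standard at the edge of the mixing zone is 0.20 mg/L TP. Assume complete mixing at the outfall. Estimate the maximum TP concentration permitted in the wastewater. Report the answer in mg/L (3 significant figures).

35.0 mg/L

83.1 L/s = 0.0831 m³/s.
19 µg/L = 0.019 mg/L.
Mass balance: 0.2·16.08 = 0.0831·Cₑ + 16·0.019.
Cₑ = (3.217 − 0.304) / 0.0831 = 35.05 mg/L.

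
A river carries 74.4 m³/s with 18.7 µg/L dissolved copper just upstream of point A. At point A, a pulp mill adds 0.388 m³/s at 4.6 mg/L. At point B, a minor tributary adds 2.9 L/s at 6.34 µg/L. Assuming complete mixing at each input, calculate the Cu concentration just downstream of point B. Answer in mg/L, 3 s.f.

18.7 µg/L = 0.0187 mg/L.
After input A: C = (74.4·0.0187 + 0.388·4.6) / 74.79 = 0.04247 mg/L.
2.9 L/s = 0.0029 m³/s.
6.34 µg/L = 0.00634 mg/L.
After input B: C = (74.79·0.04247 + 0.0029·0.00634) / 74.79 = 0.04247 mg/L.

0.0425 mg/L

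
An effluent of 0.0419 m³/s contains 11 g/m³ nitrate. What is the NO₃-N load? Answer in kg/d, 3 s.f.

39.8 kg/d

Mass flux = Q·C = 0.0419 m³/s × 11 g/m³ = 0.4609 g/s.
= 0.4609 g/s × 86.4 = 39.82 kg/d.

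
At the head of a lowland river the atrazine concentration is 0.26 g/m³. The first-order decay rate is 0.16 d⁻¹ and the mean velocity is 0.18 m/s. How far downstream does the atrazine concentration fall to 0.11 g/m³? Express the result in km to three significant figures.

From C = C₀·e^(−kt), t = ln(C₀/C)/k = ln(0.26/0.11)/0.16 = 0.8602/0.16 = 5.376 d.
Distance = v·t = 0.18 m/s × 4.645e+05 s = 8.361e+04 m = 83.61 km.

83.6 km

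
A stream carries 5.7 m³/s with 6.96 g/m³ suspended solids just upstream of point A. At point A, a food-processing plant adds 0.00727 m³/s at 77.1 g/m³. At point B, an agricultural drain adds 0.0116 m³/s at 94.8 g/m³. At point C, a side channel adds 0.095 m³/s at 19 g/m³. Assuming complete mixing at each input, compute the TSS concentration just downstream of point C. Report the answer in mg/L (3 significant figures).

7.42 mg/L

After input A: C = (5.7·6.96 + 0.00727·77.1) / 5.707 = 7.049 mg/L.
After input B: C = (5.707·7.049 + 0.0116·94.8) / 5.719 = 7.227 mg/L.
After input C: C = (5.719·7.227 + 0.095·19) / 5.814 = 7.42 mg/L.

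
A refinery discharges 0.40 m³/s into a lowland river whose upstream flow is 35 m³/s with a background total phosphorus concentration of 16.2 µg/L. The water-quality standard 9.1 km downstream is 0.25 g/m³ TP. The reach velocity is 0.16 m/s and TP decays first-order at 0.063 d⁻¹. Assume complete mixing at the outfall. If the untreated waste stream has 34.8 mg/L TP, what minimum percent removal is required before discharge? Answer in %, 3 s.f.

16.2 µg/L = 0.0162 mg/L.
Travel time to the compliance point: t = 9100/0.16 = 5.688e+04 s = 0.6583 d; decay factor exp(−0.063·0.6583) = 0.9594.
So the concentration just after mixing may be at most 0.25/0.9594 = 0.2606 mg/L.
Mass balance: 0.2606·35.4 = 0.4·Cₑ + 35·0.0162.
Cₑ = (9.225 − 0.567) / 0.4 = 21.64 mg/L.
Required removal = 1 − 21.64/34.8 = 37.8 %.

37.8 %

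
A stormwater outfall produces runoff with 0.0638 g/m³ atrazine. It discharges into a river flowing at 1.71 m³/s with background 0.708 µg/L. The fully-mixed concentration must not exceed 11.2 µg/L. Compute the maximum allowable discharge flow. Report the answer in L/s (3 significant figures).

0.708 µg/L = 0.000708 mg/L.
11.2 µg/L = 0.0112 mg/L.
Mass balance at complete mixing: C_std·(Q_w + Q_r) = Q_w·C_e + Q_r·C_b.
Rearranging, Q_w = Q_r·(C_std − C_b)/(C_e − C_std) = 1.71·(0.0112 − 0.000708) / (0.0638 − 0.0112) = 0.3411 m³/s.
= 341.1 L/s.

341 L/s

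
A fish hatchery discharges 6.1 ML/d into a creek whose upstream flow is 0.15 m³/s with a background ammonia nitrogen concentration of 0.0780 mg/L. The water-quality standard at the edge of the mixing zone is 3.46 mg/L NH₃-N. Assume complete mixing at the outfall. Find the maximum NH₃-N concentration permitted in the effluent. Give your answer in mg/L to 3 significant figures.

10.6 mg/L

6.1 ML/d = 0.0706 m³/s.
Mass balance: 3.46·0.2206 = 0.0706·Cₑ + 0.15·0.078.
Cₑ = (0.7633 − 0.0117) / 0.0706 = 10.65 mg/L.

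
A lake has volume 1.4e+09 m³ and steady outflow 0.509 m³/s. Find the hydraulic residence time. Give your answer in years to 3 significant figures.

Q = 0.509 m³/s × 3.156e+07 s/yr = 1.606e+07 m³/yr.
Hydraulic residence time τ = V/Q = 1.4e+09/1.606e+07 = 87.16 yr.

87.2 yr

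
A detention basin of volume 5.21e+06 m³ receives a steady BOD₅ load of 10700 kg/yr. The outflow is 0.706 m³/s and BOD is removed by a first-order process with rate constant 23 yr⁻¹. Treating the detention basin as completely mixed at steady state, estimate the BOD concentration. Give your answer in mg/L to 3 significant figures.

0.0753 mg/L

Outflow Q = 0.706 m³/s × 3.156e+07 s/yr = 2.228e+07 m³/yr.
Steady-state CSTR mass balance: W = Q·C + k·V·C, so C = W/(Q + kV).
Q + kV = 2.228e+07 + 23·5.21e+06 = 1.421e+08 m³/yr.
C = 10700/1.421e+08 = 7.529e-05 kg/m³ = 0.07529 mg/L.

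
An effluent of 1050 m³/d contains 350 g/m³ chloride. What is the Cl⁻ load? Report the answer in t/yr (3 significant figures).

134 t/yr

1050 m³/d = 0.01215 m³/s.
Mass flux = Q·C = 0.01215 m³/s × 350 g/m³ = 4.253 g/s.
= 4.253 g/s × 31.56 = 134.2 t/yr.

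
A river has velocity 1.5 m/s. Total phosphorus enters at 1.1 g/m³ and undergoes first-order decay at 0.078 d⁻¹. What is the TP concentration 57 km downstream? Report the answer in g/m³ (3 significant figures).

1.06 g/m³

Travel time t = 57 km / 1.5 m/s = 5.7e+04/1.5 = 3.8e+04 s = 0.4398 d.
First-order decay: C = 1.1·exp(−0.078·0.4398) = 1.1·0.9663 = 1.063 g/m³.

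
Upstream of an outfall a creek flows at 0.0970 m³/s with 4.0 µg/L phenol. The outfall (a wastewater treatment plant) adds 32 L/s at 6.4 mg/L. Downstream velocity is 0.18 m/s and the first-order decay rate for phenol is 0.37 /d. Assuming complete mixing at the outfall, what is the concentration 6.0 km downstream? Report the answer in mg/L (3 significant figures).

32 L/s = 0.032 m³/s.
4.0 µg/L = 0.004 mg/L.
After complete mixing, C₀ = (0.032·6.4 + 0.097·0.004) / 0.129 = 1.591 mg/L.
Travel time t = 6000 m / 0.18 m/s = 3.333e+04 s = 0.3858 d.
C = 1.591·exp(−0.37·0.3858) = 1.591·0.867 = 1.379 mg/L.

1.38 mg/L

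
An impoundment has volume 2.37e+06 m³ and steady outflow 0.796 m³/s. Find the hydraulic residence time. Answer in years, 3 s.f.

Q = 0.796 m³/s × 3.156e+07 s/yr = 2.512e+07 m³/yr.
Hydraulic residence time τ = V/Q = 2.37e+06/2.512e+07 = 0.09435 yr.

0.0943 yr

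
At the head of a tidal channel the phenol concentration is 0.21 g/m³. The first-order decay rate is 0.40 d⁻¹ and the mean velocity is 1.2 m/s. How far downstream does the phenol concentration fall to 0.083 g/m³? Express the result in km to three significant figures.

241 km

From C = C₀·e^(−kt), t = ln(C₀/C)/k = ln(0.21/0.083)/0.40 = 0.9283/0.40 = 2.321 d.
Distance = v·t = 1.2 m/s × 2.005e+05 s = 2.406e+05 m = 240.6 km.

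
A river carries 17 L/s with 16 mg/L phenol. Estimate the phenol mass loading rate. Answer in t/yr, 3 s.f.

8.58 t/yr

17 L/s = 0.017 m³/s.
Mass flux = Q·C = 0.017 m³/s × 16 g/m³ = 0.272 g/s.
= 0.272 g/s × 31.56 = 8.584 t/yr.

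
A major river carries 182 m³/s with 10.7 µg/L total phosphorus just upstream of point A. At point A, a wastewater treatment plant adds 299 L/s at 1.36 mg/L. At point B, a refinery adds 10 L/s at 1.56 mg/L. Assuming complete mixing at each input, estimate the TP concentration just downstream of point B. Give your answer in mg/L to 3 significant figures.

10.7 µg/L = 0.0107 mg/L.
299 L/s = 0.299 m³/s.
After input A: C = (182·0.0107 + 0.299·1.36) / 182.3 = 0.01291 mg/L.
10 L/s = 0.01 m³/s.
After input B: C = (182.3·0.01291 + 0.01·1.56) / 182.3 = 0.013 mg/L.

0.0130 mg/L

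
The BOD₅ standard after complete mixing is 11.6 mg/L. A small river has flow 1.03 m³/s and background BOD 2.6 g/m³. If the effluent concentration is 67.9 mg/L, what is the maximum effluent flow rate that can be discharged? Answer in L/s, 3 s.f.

165 L/s

Mass balance at complete mixing: C_std·(Q_w + Q_r) = Q_w·C_e + Q_r·C_b.
Rearranging, Q_w = Q_r·(C_std − C_b)/(C_e − C_std) = 1.03·(11.6 − 2.6) / (67.9 − 11.6) = 0.1647 m³/s.
= 164.7 L/s.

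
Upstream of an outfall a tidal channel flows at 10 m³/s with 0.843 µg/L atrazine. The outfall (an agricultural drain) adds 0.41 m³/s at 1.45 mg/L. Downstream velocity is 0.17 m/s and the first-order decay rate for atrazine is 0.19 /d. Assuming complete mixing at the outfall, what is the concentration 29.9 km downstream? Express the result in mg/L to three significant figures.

0.0393 mg/L

0.843 µg/L = 0.000843 mg/L.
After complete mixing, C₀ = (0.41·1.45 + 10·0.000843) / 10.41 = 0.05792 mg/L.
Travel time t = 2.99e+04 m / 0.17 m/s = 1.759e+05 s = 2.036 d.
C = 0.05792·exp(−0.19·2.036) = 0.05792·0.6792 = 0.03934 mg/L.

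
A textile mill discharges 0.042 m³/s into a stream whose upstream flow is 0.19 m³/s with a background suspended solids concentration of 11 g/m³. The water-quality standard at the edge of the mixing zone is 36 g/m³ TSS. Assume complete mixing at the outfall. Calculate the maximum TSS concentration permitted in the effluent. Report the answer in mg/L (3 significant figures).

Mass balance: 36·0.232 = 0.042·Cₑ + 0.19·11.
Cₑ = (8.352 − 2.09) / 0.042 = 149.1 mg/L.

149 mg/L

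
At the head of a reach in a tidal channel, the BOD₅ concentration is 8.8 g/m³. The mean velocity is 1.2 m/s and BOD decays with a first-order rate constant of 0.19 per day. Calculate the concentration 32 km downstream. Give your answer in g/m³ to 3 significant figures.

8.30 g/m³

Travel time t = 32 km / 1.2 m/s = 3.2e+04/1.2 = 2.667e+04 s = 0.3086 d.
First-order decay: C = 8.8·exp(−0.19·0.3086) = 8.8·0.943 = 8.299 g/m³.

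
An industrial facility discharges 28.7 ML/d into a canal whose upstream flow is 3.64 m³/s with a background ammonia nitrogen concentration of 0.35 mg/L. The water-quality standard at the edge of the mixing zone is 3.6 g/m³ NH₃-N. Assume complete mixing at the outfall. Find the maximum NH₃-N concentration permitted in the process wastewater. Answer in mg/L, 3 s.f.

28.7 ML/d = 0.3322 m³/s.
Mass balance: 3.6·3.972 = 0.3322·Cₑ + 3.64·0.35.
Cₑ = (14.3 − 1.274) / 0.3322 = 39.21 mg/L.

39.2 mg/L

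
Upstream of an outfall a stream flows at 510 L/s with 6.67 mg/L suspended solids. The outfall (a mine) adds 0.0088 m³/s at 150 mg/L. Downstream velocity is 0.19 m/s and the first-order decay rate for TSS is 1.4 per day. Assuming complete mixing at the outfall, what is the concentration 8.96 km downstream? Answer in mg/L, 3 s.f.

4.24 mg/L

510 L/s = 0.51 m³/s.
After complete mixing, C₀ = (0.0088·150 + 0.51·6.67) / 0.5188 = 9.101 mg/L.
Travel time t = 8960 m / 0.19 m/s = 4.716e+04 s = 0.5458 d.
C = 9.101·exp(−1.4·0.5458) = 9.101·0.4657 = 4.239 mg/L.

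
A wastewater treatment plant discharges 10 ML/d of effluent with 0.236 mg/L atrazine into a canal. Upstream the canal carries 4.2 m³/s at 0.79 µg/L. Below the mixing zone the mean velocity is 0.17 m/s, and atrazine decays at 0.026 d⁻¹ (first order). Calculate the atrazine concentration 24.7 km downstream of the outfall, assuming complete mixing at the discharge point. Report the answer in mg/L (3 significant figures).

0.00679 mg/L

10 ML/d = 0.1157 m³/s.
0.79 µg/L = 0.00079 mg/L.
After complete mixing, C₀ = (0.1157·0.236 + 4.2·0.00079) / 4.316 = 0.007098 mg/L.
Travel time t = 2.47e+04 m / 0.17 m/s = 1.453e+05 s = 1.682 d.
C = 0.007098·exp(−0.026·1.682) = 0.007098·0.9572 = 0.006794 mg/L.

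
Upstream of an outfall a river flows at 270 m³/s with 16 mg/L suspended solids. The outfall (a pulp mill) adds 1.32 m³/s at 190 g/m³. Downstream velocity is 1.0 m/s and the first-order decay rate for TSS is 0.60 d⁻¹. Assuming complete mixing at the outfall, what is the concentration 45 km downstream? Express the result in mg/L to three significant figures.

After complete mixing, C₀ = (1.32·190 + 270·16) / 271.3 = 16.85 mg/L.
Travel time t = 4.5e+04 m / 1.0 m/s = 4.5e+04 s = 0.5208 d.
C = 16.85·exp(−0.60·0.5208) = 16.85·0.7316 = 12.33 mg/L.

12.3 mg/L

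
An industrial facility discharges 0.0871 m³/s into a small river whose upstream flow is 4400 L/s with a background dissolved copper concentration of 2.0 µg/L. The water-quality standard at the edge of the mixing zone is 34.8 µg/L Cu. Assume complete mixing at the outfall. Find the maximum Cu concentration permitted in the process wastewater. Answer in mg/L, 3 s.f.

4400 L/s = 4.4 m³/s.
2.0 µg/L = 0.002 mg/L.
34.8 µg/L = 0.0348 mg/L.
Mass balance: 0.0348·4.487 = 0.0871·Cₑ + 4.4·0.002.
Cₑ = (0.1562 − 0.0088) / 0.0871 = 1.692 mg/L.

1.69 mg/L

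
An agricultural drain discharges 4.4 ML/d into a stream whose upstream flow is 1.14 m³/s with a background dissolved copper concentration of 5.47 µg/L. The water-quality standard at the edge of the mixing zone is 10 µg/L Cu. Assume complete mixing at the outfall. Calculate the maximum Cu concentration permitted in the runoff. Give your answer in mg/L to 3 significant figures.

4.4 ML/d = 0.05093 m³/s.
5.47 µg/L = 0.00547 mg/L.
10 µg/L = 0.01 mg/L.
Mass balance: 0.01·1.191 = 0.05093·Cₑ + 1.14·0.00547.
Cₑ = (0.01191 − 0.006236) / 0.05093 = 0.1114 mg/L.

0.111 mg/L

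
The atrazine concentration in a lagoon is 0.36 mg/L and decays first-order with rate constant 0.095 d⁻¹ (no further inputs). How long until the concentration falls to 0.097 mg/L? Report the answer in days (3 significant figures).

t = ln(C₀/C)/k = ln(0.36/0.097)/0.095 = 1.311/0.095 = 13.8 d.

13.8 d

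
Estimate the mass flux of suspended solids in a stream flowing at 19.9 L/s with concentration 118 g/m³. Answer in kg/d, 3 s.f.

203 kg/d

19.9 L/s = 0.0199 m³/s.
Mass flux = Q·C = 0.0199 m³/s × 118 g/m³ = 2.348 g/s.
= 2.348 g/s × 86.4 = 202.9 kg/d.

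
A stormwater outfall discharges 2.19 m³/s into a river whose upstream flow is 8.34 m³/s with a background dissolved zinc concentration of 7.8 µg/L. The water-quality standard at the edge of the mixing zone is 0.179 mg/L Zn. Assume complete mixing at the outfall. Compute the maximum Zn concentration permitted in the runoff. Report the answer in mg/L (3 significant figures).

0.831 mg/L

7.8 µg/L = 0.0078 mg/L.
Mass balance: 0.179·10.53 = 2.19·Cₑ + 8.34·0.0078.
Cₑ = (1.885 − 0.06505) / 2.19 = 0.831 mg/L.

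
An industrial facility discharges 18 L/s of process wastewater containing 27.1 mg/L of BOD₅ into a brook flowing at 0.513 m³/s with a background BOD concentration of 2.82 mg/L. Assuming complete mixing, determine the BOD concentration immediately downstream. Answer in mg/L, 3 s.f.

18 L/s = 0.018 m³/s.
By mass balance at complete mixing, C = (0.018·27.1 + 0.513·2.82) / (0.018 + 0.513) = 1.934/0.531 = 3.643 mg/L.

3.64 mg/L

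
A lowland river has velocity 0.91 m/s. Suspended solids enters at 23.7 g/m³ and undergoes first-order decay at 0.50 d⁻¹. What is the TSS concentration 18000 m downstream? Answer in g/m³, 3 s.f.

21.1 g/m³

Travel time t = 18000 m / 0.91 m/s = 1.8e+04/0.91 = 1.978e+04 s = 0.2289 d.
First-order decay: C = 23.7·exp(−0.50·0.2289) = 23.7·0.8918 = 21.14 g/m³.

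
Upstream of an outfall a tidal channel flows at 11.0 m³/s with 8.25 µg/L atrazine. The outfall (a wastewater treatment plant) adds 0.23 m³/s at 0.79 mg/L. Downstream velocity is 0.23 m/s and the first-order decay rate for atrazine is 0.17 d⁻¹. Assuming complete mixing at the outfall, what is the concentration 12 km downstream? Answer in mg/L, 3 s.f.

8.25 µg/L = 0.00825 mg/L.
After complete mixing, C₀ = (0.23·0.79 + 11·0.00825) / 11.23 = 0.02426 mg/L.
Travel time t = 1.2e+04 m / 0.23 m/s = 5.217e+04 s = 0.6039 d.
C = 0.02426·exp(−0.17·0.6039) = 0.02426·0.9024 = 0.02189 mg/L.

0.0219 mg/L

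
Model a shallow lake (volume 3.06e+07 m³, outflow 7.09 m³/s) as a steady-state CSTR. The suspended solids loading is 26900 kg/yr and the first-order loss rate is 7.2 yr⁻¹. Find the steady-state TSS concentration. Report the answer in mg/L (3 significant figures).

0.0606 mg/L

Outflow Q = 7.09 m³/s × 3.156e+07 s/yr = 2.237e+08 m³/yr.
Steady-state CSTR mass balance: W = Q·C + k·V·C, so C = W/(Q + kV).
Q + kV = 2.237e+08 + 7.2·3.06e+07 = 4.441e+08 m³/yr.
C = 26900/4.441e+08 = 6.058e-05 kg/m³ = 0.06058 mg/L.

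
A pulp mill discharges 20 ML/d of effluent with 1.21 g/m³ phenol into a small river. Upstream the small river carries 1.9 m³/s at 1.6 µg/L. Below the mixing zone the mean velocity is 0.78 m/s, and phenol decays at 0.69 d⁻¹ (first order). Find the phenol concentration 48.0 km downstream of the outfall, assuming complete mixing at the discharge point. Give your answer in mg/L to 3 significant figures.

20 ML/d = 0.2315 m³/s.
1.6 µg/L = 0.0016 mg/L.
After complete mixing, C₀ = (0.2315·1.21 + 1.9·0.0016) / 2.131 = 0.1328 mg/L.
Travel time t = 4.8e+04 m / 0.78 m/s = 6.154e+04 s = 0.7123 d.
C = 0.1328·exp(−0.69·0.7123) = 0.1328·0.6117 = 0.08126 mg/L.

0.0813 mg/L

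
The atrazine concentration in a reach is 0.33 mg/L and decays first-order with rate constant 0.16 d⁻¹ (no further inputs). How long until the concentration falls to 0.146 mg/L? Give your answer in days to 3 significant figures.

t = ln(C₀/C)/k = ln(0.33/0.146)/0.16 = 0.8155/0.16 = 5.097 d.

5.10 d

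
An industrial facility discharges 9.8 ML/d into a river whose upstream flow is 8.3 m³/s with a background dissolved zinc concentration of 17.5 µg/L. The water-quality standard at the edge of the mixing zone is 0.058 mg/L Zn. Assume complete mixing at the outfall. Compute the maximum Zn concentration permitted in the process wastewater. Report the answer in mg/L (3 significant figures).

3.02 mg/L

9.8 ML/d = 0.1134 m³/s.
17.5 µg/L = 0.0175 mg/L.
Mass balance: 0.058·8.413 = 0.1134·Cₑ + 8.3·0.0175.
Cₑ = (0.488 − 0.1453) / 0.1134 = 3.022 mg/L.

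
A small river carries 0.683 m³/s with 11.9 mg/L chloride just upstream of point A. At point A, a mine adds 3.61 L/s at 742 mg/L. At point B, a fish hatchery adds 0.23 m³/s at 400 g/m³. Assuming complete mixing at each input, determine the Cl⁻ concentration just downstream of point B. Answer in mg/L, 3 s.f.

3.61 L/s = 0.00361 m³/s.
After input A: C = (0.683·11.9 + 0.00361·742) / 0.6866 = 15.74 mg/L.
After input B: C = (0.6866·15.74 + 0.23·400) / 0.9166 = 112.2 mg/L.

112 mg/L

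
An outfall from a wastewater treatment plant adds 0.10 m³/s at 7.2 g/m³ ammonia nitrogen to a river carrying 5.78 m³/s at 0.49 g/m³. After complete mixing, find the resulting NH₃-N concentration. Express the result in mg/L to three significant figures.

By mass balance at complete mixing, C = (0.1·7.2 + 5.78·0.49) / (0.1 + 5.78) = 3.552/5.88 = 0.6041 mg/L.

0.604 mg/L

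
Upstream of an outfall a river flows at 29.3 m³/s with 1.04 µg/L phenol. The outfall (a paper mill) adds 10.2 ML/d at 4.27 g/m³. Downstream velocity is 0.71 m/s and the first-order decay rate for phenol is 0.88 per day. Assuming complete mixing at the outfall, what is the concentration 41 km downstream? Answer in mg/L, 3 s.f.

10.2 ML/d = 0.1181 m³/s.
1.04 µg/L = 0.00104 mg/L.
After complete mixing, C₀ = (0.1181·4.27 + 29.3·0.00104) / 29.42 = 0.01817 mg/L.
Travel time t = 4.1e+04 m / 0.71 m/s = 5.775e+04 s = 0.6684 d.
C = 0.01817·exp(−0.88·0.6684) = 0.01817·0.5553 = 0.01009 mg/L.

0.0101 mg/L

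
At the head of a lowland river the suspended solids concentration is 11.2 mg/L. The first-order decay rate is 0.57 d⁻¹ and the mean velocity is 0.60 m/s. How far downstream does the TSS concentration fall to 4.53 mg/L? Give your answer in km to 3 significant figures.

82.3 km

From C = C₀·e^(−kt), t = ln(C₀/C)/k = ln(11.2/4.53)/0.57 = 0.9052/0.57 = 1.588 d.
Distance = v·t = 0.60 m/s × 1.372e+05 s = 8.232e+04 m = 82.32 km.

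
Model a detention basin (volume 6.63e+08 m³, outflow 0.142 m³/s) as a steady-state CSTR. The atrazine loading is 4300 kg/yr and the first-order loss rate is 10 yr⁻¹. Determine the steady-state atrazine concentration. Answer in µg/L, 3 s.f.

Outflow Q = 0.142 m³/s × 3.156e+07 s/yr = 4.481e+06 m³/yr.
Steady-state CSTR mass balance: W = Q·C + k·V·C, so C = W/(Q + kV).
Q + kV = 4.481e+06 + 10·6.63e+08 = 6.634e+09 m³/yr.
C = 4300/6.634e+09 = 6.481e-07 kg/m³ = 0.0006481 mg/L = 0.6481 µg/L.

0.648 µg/L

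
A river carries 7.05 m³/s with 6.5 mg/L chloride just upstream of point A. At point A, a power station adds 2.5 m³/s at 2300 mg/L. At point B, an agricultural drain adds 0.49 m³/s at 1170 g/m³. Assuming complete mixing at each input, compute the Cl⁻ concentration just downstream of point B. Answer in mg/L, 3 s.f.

After input A: C = (7.05·6.5 + 2.5·2300) / 9.55 = 606.9 mg/L.
After input B: C = (9.55·606.9 + 0.49·1170) / 10.04 = 634.4 mg/L.

634 mg/L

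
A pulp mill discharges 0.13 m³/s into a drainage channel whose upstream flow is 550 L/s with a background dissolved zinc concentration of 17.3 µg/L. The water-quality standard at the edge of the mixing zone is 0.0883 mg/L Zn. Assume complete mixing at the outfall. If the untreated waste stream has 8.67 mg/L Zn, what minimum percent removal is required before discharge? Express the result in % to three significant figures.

95.5 %

550 L/s = 0.55 m³/s.
17.3 µg/L = 0.0173 mg/L.
Mass balance: 0.0883·0.68 = 0.13·Cₑ + 0.55·0.0173.
Cₑ = (0.06004 − 0.009515) / 0.13 = 0.3887 mg/L.
Required removal = 1 − 0.3887/8.67 = 95.52 %.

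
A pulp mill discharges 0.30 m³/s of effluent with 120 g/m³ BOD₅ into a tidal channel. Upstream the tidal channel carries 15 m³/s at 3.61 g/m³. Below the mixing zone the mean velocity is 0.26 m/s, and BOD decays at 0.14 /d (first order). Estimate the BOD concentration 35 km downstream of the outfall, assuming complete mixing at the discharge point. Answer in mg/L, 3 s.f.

4.74 mg/L

After complete mixing, C₀ = (0.3·120 + 15·3.61) / 15.3 = 5.892 mg/L.
Travel time t = 3.5e+04 m / 0.26 m/s = 1.346e+05 s = 1.558 d.
C = 5.892·exp(−0.14·1.558) = 5.892·0.804 = 4.737 mg/L.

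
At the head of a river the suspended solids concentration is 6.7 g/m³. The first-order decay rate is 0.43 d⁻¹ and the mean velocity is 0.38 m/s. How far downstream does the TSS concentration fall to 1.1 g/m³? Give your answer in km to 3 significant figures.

From C = C₀·e^(−kt), t = ln(C₀/C)/k = ln(6.7/1.1)/0.43 = 1.807/0.43 = 4.202 d.
Distance = v·t = 0.38 m/s × 3.63e+05 s = 1.38e+05 m = 138 km.

138 km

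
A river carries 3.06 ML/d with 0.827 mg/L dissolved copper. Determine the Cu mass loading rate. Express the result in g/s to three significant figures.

0.0293 g/s

3.06 ML/d = 0.03542 m³/s.
Mass flux = Q·C = 0.03542 m³/s × 0.827 g/m³ = 0.02929 g/s.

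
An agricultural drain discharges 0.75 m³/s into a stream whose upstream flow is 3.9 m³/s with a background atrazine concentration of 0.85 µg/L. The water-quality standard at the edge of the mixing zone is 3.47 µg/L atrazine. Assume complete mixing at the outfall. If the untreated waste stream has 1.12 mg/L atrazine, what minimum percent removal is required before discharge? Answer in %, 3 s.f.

98.5 %

0.85 µg/L = 0.00085 mg/L.
3.47 µg/L = 0.00347 mg/L.
Mass balance: 0.00347·4.65 = 0.75·Cₑ + 3.9·0.00085.
Cₑ = (0.01614 − 0.003315) / 0.75 = 0.01709 mg/L.
Required removal = 1 − 0.01709/1.12 = 98.47 %.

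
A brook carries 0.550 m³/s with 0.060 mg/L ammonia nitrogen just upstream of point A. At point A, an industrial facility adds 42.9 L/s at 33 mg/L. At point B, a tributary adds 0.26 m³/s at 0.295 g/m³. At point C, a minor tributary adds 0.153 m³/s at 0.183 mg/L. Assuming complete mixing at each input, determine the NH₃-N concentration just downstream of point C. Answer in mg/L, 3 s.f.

1.54 mg/L

42.9 L/s = 0.0429 m³/s.
After input A: C = (0.55·0.06 + 0.0429·33) / 0.5929 = 2.443 mg/L.
After input B: C = (0.5929·2.443 + 0.26·0.295) / 0.8529 = 1.788 mg/L.
After input C: C = (0.8529·1.788 + 0.153·0.183) / 1.006 = 1.544 mg/L.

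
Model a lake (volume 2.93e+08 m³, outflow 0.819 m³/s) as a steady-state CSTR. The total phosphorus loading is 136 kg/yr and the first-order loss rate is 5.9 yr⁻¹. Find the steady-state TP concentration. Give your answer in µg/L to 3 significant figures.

0.0775 µg/L

Outflow Q = 0.819 m³/s × 3.156e+07 s/yr = 2.585e+07 m³/yr.
Steady-state CSTR mass balance: W = Q·C + k·V·C, so C = W/(Q + kV).
Q + kV = 2.585e+07 + 5.9·2.93e+08 = 1.755e+09 m³/yr.
C = 136/1.755e+09 = 7.751e-08 kg/m³ = 7.751e-05 mg/L = 0.07751 µg/L.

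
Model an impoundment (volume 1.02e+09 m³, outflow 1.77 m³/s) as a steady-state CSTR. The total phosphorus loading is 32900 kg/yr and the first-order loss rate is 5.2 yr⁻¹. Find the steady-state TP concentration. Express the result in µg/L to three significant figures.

6.14 µg/L

Outflow Q = 1.77 m³/s × 3.156e+07 s/yr = 5.586e+07 m³/yr.
Steady-state CSTR mass balance: W = Q·C + k·V·C, so C = W/(Q + kV).
Q + kV = 5.586e+07 + 5.2·1.02e+09 = 5.36e+09 m³/yr.
C = 32900/5.36e+09 = 6.138e-06 kg/m³ = 0.006138 mg/L = 6.138 µg/L.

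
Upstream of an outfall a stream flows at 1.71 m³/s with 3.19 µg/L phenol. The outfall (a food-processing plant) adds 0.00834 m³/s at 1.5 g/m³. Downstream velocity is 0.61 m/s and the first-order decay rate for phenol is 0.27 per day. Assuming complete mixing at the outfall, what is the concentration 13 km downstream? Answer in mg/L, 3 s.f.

3.19 µg/L = 0.00319 mg/L.
After complete mixing, C₀ = (0.00834·1.5 + 1.71·0.00319) / 1.718 = 0.01045 mg/L.
Travel time t = 1.3e+04 m / 0.61 m/s = 2.131e+04 s = 0.2467 d.
C = 0.01045·exp(−0.27·0.2467) = 0.01045·0.9356 = 0.009781 mg/L.

0.00978 mg/L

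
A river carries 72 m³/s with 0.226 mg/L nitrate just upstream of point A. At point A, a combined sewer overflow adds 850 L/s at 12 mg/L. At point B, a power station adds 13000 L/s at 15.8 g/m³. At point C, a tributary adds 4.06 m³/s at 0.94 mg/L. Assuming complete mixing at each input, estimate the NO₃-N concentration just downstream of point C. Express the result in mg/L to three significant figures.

850 L/s = 0.85 m³/s.
After input A: C = (72·0.226 + 0.85·12) / 72.85 = 0.3634 mg/L.
13000 L/s = 13 m³/s.
After input B: C = (72.85·0.3634 + 13·15.8) / 85.85 = 2.701 mg/L.
After input C: C = (85.85·2.701 + 4.06·0.94) / 89.91 = 2.621 mg/L.

2.62 mg/L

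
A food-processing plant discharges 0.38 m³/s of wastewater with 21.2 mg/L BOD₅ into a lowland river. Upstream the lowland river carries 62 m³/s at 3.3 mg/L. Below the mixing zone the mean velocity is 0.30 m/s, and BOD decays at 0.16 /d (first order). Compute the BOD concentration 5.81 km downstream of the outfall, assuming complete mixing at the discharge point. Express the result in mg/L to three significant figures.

3.29 mg/L

After complete mixing, C₀ = (0.38·21.2 + 62·3.3) / 62.38 = 3.409 mg/L.
Travel time t = 5810 m / 0.30 m/s = 1.937e+04 s = 0.2242 d.
C = 3.409·exp(−0.16·0.2242) = 3.409·0.9648 = 3.289 mg/L.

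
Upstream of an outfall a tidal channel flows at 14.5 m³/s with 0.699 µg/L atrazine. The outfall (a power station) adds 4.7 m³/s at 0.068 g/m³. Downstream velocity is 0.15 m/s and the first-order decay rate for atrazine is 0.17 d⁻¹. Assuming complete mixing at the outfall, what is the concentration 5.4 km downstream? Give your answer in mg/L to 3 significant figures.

0.0160 mg/L

0.699 µg/L = 0.000699 mg/L.
After complete mixing, C₀ = (4.7·0.068 + 14.5·0.000699) / 19.2 = 0.01717 mg/L.
Travel time t = 5400 m / 0.15 m/s = 3.6e+04 s = 0.4167 d.
C = 0.01717·exp(−0.17·0.4167) = 0.01717·0.9316 = 0.016 mg/L.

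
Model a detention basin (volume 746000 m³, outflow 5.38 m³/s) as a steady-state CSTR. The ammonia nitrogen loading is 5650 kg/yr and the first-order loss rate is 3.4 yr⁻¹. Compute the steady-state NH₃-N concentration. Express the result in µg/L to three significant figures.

32.8 µg/L

Outflow Q = 5.38 m³/s × 3.156e+07 s/yr = 1.698e+08 m³/yr.
Steady-state CSTR mass balance: W = Q·C + k·V·C, so C = W/(Q + kV).
Q + kV = 1.698e+08 + 3.4·746000 = 1.723e+08 m³/yr.
C = 5650/1.723e+08 = 3.279e-05 kg/m³ = 0.03279 mg/L = 32.79 µg/L.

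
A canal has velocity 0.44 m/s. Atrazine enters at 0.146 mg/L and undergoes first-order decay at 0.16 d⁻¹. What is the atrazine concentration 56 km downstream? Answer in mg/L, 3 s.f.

0.115 mg/L

Travel time t = 56 km / 0.44 m/s = 5.6e+04/0.44 = 1.273e+05 s = 1.473 d.
First-order decay: C = 0.146·exp(−0.16·1.473) = 0.146·0.79 = 0.1153 mg/L.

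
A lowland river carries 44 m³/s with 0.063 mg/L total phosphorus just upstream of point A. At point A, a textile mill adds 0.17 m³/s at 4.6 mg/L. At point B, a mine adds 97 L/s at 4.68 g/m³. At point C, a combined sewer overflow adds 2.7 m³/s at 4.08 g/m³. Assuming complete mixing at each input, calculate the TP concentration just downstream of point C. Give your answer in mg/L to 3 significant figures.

0.320 mg/L

After input A: C = (44·0.063 + 0.17·4.6) / 44.17 = 0.08046 mg/L.
97 L/s = 0.097 m³/s.
After input B: C = (44.17·0.08046 + 0.097·4.68) / 44.27 = 0.09054 mg/L.
After input C: C = (44.27·0.09054 + 2.7·4.08) / 46.97 = 0.3199 mg/L.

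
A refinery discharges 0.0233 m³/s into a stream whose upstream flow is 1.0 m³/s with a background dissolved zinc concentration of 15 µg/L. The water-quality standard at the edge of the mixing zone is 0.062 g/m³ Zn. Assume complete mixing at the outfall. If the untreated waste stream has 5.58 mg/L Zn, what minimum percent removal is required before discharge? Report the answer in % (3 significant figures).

62.7 %

15 µg/L = 0.015 mg/L.
Mass balance: 0.062·1.023 = 0.0233·Cₑ + 1·0.015.
Cₑ = (0.06344 − 0.015) / 0.0233 = 2.079 mg/L.
Required removal = 1 − 2.079/5.58 = 62.74 %.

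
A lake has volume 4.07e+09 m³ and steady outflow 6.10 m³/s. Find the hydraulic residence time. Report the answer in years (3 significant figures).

Q = 6.10 m³/s × 3.156e+07 s/yr = 1.925e+08 m³/yr.
Hydraulic residence time τ = V/Q = 4.07e+09/1.925e+08 = 21.14 yr.

21.1 yr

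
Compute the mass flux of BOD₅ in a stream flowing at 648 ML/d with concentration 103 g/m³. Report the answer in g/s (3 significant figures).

648 ML/d = 7.5 m³/s.
Mass flux = Q·C = 7.5 m³/s × 103 g/m³ = 772.5 g/s.

772 g/s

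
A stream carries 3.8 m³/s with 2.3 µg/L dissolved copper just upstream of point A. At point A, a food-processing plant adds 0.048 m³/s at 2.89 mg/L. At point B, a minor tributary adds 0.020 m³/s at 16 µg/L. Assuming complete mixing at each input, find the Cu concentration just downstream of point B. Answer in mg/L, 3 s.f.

0.0382 mg/L

2.3 µg/L = 0.0023 mg/L.
After input A: C = (3.8·0.0023 + 0.048·2.89) / 3.848 = 0.03832 mg/L.
16 µg/L = 0.016 mg/L.
After input B: C = (3.848·0.03832 + 0.02·0.016) / 3.868 = 0.03821 mg/L.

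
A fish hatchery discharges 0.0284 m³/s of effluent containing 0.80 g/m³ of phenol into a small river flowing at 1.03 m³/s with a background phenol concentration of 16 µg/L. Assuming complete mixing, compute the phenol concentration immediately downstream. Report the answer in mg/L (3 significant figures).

16 µg/L = 0.016 mg/L.
By mass balance at complete mixing, C = (0.0284·0.8 + 1.03·0.016) / (0.0284 + 1.03) = 0.0392/1.058 = 0.03704 mg/L.

0.0370 mg/L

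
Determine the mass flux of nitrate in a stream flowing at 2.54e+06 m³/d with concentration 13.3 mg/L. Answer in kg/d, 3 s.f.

2.54e+06 m³/d = 29.4 m³/s.
Mass flux = Q·C = 29.4 m³/s × 13.3 g/m³ = 391 g/s.
= 391 g/s × 86.4 = 3.378e+04 kg/d.

33800 kg/d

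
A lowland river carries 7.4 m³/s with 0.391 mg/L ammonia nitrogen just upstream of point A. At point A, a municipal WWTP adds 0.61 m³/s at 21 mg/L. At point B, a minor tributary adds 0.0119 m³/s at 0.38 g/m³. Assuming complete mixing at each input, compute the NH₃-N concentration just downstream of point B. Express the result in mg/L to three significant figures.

1.96 mg/L

After input A: C = (7.4·0.391 + 0.61·21) / 8.01 = 1.96 mg/L.
After input B: C = (8.01·1.96 + 0.0119·0.38) / 8.022 = 1.958 mg/L.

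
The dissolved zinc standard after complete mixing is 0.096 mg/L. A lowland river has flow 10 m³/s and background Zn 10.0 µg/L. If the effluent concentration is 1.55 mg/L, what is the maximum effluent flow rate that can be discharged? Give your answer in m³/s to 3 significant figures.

0.591 m³/s

10.0 µg/L = 0.01 mg/L.
Mass balance at complete mixing: C_std·(Q_w + Q_r) = Q_w·C_e + Q_r·C_b.
Rearranging, Q_w = Q_r·(C_std − C_b)/(C_e − C_std) = 10·(0.096 − 0.01) / (1.55 − 0.096) = 0.5915 m³/s.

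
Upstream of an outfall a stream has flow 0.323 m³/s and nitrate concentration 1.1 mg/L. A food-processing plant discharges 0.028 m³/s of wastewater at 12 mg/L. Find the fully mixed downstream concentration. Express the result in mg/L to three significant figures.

Conservation of mass across the mixing zone: C = (0.028·12 + 0.323·1.1) / (0.028 + 0.323) = 0.6913/0.351 = 1.97 mg/L.

1.97 mg/L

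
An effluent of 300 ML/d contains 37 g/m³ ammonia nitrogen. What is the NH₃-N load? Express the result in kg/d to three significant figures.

11100 kg/d

300 ML/d = 3.472 m³/s.
Mass flux = Q·C = 3.472 m³/s × 37 g/m³ = 128.5 g/s.
= 128.5 g/s × 86.4 = 1.11e+04 kg/d.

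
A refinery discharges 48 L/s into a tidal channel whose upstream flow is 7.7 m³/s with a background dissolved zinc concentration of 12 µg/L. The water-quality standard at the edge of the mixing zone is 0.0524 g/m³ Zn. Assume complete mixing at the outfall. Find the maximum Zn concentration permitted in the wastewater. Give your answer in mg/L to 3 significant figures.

48 L/s = 0.048 m³/s.
12 µg/L = 0.012 mg/L.
Mass balance: 0.0524·7.748 = 0.048·Cₑ + 7.7·0.012.
Cₑ = (0.406 − 0.0924) / 0.048 = 6.533 mg/L.

6.53 mg/L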